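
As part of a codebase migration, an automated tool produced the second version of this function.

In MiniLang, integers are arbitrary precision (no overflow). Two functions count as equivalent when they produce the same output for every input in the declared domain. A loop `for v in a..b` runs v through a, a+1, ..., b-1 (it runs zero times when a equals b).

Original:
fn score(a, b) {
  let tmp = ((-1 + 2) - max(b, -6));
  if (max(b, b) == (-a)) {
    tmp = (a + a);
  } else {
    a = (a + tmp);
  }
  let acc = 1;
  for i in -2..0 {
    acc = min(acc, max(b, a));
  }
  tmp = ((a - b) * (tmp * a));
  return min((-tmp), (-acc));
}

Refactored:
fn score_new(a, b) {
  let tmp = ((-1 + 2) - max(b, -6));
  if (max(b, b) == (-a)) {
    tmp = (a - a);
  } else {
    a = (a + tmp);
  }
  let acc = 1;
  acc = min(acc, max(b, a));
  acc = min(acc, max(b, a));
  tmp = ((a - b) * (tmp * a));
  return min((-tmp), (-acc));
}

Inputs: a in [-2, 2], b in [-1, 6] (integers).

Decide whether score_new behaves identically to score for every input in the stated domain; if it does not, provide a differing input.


On input a=1, b=-1, score returns -4 while score_new returns -1.
verdict: not equivalent; witness: a=1, b=-1


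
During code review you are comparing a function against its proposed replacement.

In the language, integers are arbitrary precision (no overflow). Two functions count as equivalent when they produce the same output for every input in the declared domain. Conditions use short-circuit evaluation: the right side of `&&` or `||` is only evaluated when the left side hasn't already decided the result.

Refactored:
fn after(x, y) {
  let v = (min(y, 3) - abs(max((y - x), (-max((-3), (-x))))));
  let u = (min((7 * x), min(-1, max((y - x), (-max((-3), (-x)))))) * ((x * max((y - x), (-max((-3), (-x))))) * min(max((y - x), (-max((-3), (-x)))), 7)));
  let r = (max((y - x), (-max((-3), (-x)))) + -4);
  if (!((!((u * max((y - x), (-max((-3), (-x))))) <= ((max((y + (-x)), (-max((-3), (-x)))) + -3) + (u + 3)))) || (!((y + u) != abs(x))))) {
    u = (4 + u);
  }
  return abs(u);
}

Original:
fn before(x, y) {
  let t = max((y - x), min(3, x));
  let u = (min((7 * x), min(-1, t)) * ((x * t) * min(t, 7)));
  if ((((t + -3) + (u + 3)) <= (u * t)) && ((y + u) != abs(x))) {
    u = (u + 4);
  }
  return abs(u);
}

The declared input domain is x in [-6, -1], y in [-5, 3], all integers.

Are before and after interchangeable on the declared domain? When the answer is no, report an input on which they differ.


Consider the input x=-6, y=-5.
before: t := 1 | u := 252 | ((((t + -3) + (u + 3)) <= (u * t)) && ((y + u) != abs(x))): false | result 252
after: v := -6 | u := 252 | r := -3 | (!((!((u * max((y - x), (-max((-3), (-x))))) <= ((max((y + (-x)), (-max((-3), (-x)))) + -3) + (u + 3)))) || (!((y + u) != abs(x))))): true | u := 256 | result 256
252 against 256: the behavior changed.
verdict: not equivalent; witness: x=-6, y=-5


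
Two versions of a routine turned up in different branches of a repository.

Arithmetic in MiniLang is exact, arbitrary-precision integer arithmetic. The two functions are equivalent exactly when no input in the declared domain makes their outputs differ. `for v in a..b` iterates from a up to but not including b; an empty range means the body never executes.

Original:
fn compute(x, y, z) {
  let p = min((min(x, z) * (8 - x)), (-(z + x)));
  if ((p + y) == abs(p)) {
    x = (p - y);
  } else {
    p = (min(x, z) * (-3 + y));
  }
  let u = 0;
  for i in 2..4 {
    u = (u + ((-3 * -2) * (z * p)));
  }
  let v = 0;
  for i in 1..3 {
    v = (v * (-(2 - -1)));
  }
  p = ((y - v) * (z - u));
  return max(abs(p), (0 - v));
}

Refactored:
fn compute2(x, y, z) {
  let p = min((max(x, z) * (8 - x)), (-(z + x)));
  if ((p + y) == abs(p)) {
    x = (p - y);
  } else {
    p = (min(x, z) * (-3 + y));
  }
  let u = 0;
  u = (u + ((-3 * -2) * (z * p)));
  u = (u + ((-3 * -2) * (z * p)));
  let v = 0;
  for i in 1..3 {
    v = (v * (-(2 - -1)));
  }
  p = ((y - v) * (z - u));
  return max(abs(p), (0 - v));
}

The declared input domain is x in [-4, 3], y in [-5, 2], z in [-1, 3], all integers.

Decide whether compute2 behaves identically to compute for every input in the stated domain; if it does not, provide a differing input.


Not equivalent: x=-2, y=2, z=3 separates them (138 vs 78).
compute: p=-20, then ((p + y) == abs(p)) is false, then p=2, then u=0, then (i=2), then u=36, then (i=3), then u=72, then v=0, then (i=1), then v=0, then (i=2), then v=0, then p=-138, then returns 138
compute2: p=-1, then ((p + y) == abs(p)) is true, then x=-3, then u=0, then u=-18, then u=-36, then v=0, then (i=1), then v=0, then (i=2), then v=0, then p=78, then returns 78
verdict: not equivalent; witness: x=-2, y=2, z=3


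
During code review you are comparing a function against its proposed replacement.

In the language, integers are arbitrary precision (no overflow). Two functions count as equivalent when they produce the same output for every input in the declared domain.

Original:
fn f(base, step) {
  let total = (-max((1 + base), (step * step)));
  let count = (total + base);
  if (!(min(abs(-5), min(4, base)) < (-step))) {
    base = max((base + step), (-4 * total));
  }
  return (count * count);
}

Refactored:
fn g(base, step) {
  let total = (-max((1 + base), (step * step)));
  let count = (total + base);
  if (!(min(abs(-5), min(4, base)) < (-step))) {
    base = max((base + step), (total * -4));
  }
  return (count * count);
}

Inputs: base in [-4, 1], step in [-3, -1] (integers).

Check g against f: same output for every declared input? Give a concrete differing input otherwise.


Differences: same computation, different form — yet all 18 inputs agree.
verdict: equivalent


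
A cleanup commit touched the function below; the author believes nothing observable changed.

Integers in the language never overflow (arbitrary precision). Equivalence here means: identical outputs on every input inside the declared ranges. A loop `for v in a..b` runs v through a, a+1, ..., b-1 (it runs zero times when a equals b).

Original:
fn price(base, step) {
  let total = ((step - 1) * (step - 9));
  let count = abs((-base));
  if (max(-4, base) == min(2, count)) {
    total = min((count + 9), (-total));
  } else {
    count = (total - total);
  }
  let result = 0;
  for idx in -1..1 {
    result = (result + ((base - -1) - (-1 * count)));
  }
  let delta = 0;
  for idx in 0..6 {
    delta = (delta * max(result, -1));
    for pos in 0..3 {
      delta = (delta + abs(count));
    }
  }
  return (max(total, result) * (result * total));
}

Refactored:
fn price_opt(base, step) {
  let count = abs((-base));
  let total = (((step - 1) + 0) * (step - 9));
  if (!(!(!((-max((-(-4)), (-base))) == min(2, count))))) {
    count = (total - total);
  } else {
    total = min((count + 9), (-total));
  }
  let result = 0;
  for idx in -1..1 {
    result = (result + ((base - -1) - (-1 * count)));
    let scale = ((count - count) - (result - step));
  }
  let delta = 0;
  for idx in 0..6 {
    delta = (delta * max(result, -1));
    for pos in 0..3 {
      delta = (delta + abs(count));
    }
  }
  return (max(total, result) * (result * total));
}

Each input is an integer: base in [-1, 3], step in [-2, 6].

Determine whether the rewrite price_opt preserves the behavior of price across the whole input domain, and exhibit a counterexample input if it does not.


Not equivalent: base=0, step=-2 separates them (-132 vs 2178).
price: total := 33 | count := 0 | (max(-4, base) == min(2, count)): true | total := -33 | result := 0 | iter idx=-1: | result := 1 | iter idx=0: | result := 2 | delta := 0 | iter idx=0: | delta := 0 | iter pos=0: | delta := 0 | iter pos=1: | delta := 0 | iter pos=2: | delta := 0 | iter idx=1: | delta := 0 | iter pos=0: | delta := 0 | iter pos=1: | delta := 0 | iter pos=2: | delta := 0 | iter idx=2: | delta := 0 | iter pos=0: | delta := 0 | iter pos=1: | delta := 0 | iter pos=2: | delta := 0 | iter idx=3: | delta := 0 | iter pos=0: | delta := 0 | iter pos=1: | delta := 0 | iter pos=2: | delta := 0 | iter idx=4: | delta := 0 | iter pos=0: | delta := 0 | iter pos=1: | delta := 0 | iter pos=2: | delta := 0 | iter idx=5: | delta := 0 | iter pos=0: | delta := 0 | iter pos=1: | delta := 0 | iter pos=2: | delta := 0 | result -132
price_opt: count := 0 | total := 33 | (!(!(!((-max((-(-4)), (-base))) == min(2, count))))): true | count := 0 | result := 0 | iter idx=-1: | result := 1 | scale := -3 | iter idx=0: | result := 2 | scale := -4 | delta := 0 | iter idx=0: | delta := 0 | iter pos=0: | delta := 0 | iter pos=1: | delta := 0 | iter pos=2: | delta := 0 | iter idx=1: | delta := 0 | iter pos=0: | delta := 0 | iter pos=1: | delta := 0 | iter pos=2: | delta := 0 | iter idx=2: | delta := 0 | iter pos=0: | delta := 0 | iter pos=1: | delta := 0 | iter pos=2: | delta := 0 | iter idx=3: | delta := 0 | iter pos=0: | delta := 0 | iter pos=1: | delta := 0 | iter pos=2: | delta := 0 | iter idx=4: | delta := 0 | iter pos=0: | delta := 0 | iter pos=1: | delta := 0 | iter pos=2: | delta := 0 | iter idx=5: | delta := 0 | iter pos=0: | delta := 0 | iter pos=1: | delta := 0 | iter pos=2: | delta := 0 | result 2178
verdict: not equivalent; witness: base=0, step=-2


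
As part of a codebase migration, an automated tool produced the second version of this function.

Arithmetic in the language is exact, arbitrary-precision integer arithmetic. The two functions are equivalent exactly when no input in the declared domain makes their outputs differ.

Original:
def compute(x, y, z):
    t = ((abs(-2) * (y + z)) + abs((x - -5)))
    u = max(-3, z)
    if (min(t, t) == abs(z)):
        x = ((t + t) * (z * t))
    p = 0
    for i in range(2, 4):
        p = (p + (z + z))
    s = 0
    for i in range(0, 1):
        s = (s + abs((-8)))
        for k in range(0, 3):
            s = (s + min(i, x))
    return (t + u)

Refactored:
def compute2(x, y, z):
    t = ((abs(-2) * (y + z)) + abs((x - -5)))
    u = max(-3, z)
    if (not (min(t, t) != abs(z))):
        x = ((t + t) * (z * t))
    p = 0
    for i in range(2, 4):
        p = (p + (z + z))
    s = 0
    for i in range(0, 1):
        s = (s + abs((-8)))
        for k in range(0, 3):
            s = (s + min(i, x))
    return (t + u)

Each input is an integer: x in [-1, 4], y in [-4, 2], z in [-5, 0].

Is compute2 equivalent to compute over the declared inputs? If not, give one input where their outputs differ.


The two are interchangeable: comparison usage differs, and boolean connective usage differs, and every declared input agrees.
Spot check at x=2, y=0, z=-5 — compute: t := -3 | u := -3 | (min(t, t) == abs(z)): false | p := 0 | iter i=2: | p := -10 | iter i=3: | p := -20 | s := 0 | iter i=0: | s := 8 | iter k=0: | s := 8 | iter k=1: | s := 8 | iter k=2: | s := 8 | result -6. compute2: t := -3 | u := -3 | (not (min(t, t) != abs(z))): false | p := 0 | iter i=2: | p := -10 | iter i=3: | p := -20 | s := 0 | iter i=0: | s := 8 | iter k=0: | s := 8 | iter k=1: | s := 8 | iter k=2: | s := 8 | result -6. Both give -6.
Checked all 252 inputs in the declared domain: the outputs agree on every one.
verdict: equivalent


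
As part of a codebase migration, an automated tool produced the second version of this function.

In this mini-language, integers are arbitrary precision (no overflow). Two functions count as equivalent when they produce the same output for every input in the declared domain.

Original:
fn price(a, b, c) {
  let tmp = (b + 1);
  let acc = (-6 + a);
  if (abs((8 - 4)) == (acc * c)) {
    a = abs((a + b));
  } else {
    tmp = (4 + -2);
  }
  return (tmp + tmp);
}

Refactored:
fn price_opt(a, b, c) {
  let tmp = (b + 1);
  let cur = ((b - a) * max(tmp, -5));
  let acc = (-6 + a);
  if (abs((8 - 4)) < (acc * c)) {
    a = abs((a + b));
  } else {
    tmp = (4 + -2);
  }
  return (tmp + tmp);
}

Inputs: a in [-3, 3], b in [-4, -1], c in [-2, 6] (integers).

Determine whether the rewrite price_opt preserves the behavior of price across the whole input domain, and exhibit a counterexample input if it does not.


At a=-3, b=-4, c=-2: price gives 4, price_opt gives -6.
verdict: not equivalent; witness: a=-3, b=-4, c=-2


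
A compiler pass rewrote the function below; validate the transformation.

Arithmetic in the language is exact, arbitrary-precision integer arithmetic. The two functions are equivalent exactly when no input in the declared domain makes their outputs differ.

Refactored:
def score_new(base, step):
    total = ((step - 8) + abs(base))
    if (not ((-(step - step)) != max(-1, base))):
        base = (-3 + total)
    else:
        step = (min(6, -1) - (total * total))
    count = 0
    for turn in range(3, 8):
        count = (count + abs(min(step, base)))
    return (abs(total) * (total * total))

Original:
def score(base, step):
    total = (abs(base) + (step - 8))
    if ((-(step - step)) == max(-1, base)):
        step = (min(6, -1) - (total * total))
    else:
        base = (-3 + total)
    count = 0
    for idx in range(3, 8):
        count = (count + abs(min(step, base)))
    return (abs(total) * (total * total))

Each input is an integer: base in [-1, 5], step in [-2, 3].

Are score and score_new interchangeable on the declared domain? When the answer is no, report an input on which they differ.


The edit looks behavioral (`((-(step - step)) == max(-1, base))` became `((-(step - step)) != max(-1, base))`), but over these ranges it never changes the outcome.
Spot check at base=-1, step=3 — score: total=-4, then ((-(step - step)) == max(-1, base)) is false, then base=-7, then count=0, then (idx=3), then count=7, then (idx=4), then count=14, then (idx=5), then count=21, then (idx=6), then count=28, then (idx=7), then count=35, then returns 64. score_new: total=-4, then (not ((-(step - step)) != max(-1, base))) is false, then step=-17, then count=0, then (turn=3), then count=17, then (turn=4), then count=34, then (turn=5), then count=51, then (turn=6), then count=68, then (turn=7), then count=85, then returns 64. Both give 64.
Every one of the 42 inputs gives matching results.
verdict: equivalent


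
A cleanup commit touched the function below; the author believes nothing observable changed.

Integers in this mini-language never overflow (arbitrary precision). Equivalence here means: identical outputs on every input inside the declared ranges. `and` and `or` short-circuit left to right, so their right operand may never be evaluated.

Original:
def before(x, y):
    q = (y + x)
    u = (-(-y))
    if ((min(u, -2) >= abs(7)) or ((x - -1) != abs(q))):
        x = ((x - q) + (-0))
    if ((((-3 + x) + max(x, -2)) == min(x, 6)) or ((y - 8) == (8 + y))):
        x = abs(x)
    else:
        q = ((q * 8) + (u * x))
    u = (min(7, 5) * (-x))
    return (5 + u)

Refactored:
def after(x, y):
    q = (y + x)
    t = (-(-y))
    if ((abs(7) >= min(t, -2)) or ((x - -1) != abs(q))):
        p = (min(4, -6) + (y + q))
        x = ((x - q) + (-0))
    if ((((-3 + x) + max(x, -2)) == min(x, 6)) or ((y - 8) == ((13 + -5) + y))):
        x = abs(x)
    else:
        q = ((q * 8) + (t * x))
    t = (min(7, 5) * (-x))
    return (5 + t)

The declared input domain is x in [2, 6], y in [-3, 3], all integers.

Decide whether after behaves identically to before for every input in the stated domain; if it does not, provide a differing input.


Not equivalent: x=2, y=1 separates them (-5 vs 10).
before: q=3, then u=1, then ((min(u, -2) >= abs(7)) or ((x - -1) != abs(q))) is false, then ((((-3 + x) + max(x, -2)) == min(x, 6)) or ((y - 8) == (8 + y))) is false, then q=26, then u=-10, then returns -5
after: q=3, then t=1, then ((abs(7) >= min(t, -2)) or ((x - -1) != abs(q))) is true, then p=-2, then x=-1, then ((((-3 + x) + max(x, -2)) == min(x, 6)) or ((y - 8) == ((13 + -5) + y))) is false, then q=23, then t=5, then returns 10
verdict: not equivalent; witness: x=2, y=1


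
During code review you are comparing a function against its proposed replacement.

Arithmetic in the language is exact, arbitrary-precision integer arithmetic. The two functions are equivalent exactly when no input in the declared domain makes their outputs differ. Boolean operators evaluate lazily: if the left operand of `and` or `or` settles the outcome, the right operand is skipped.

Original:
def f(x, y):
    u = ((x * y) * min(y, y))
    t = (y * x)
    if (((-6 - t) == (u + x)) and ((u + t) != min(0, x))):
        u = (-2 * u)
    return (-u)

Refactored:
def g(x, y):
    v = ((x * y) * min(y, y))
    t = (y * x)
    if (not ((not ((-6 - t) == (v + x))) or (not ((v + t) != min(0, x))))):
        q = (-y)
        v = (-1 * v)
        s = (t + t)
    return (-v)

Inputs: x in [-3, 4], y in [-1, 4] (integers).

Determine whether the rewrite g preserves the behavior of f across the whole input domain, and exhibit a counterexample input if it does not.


Input x=-2, y=1: -4 from f versus -2 from g.
verdict: not equivalent; witness: x=-2, y=1


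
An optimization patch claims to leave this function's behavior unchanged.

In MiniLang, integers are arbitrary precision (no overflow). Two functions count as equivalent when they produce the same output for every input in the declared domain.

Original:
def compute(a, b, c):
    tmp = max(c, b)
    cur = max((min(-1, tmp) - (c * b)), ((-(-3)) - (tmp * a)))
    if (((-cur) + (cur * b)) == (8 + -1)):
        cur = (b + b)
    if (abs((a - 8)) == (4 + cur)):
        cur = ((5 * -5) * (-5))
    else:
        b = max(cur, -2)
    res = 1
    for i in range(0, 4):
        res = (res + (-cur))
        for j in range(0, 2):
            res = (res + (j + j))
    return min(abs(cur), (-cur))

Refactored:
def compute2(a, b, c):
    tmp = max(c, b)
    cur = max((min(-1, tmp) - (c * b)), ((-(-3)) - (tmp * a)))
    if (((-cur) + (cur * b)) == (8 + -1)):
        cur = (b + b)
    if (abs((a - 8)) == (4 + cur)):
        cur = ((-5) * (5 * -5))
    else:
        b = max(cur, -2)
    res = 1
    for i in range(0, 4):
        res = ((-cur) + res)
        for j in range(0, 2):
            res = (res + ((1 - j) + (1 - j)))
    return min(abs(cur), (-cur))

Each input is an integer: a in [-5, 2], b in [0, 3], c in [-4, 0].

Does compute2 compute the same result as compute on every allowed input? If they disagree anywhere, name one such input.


This is a faithful refactor — constant usage differs; also arithmetic usage differs, but the computed results match everywhere.
One worked example (a=1, b=1, c=-3) — compute: tmp=1, then cur=2, then (((-cur) + (cur * b)) == (8 + -1)) is false, then (abs((a - 8)) == (4 + cur)) is false, then b=2, then res=1, then (i=0), then res=-1, then (j=0), then res=-1, then (j=1), then res=1, then (i=1), then res=-1, then (j=0), then res=-1, then (j=1), then res=1, then (i=2), then res=-1, then (j=0), then res=-1, then (j=1), then res=1, then (i=3), then res=-1, then (j=0), then res=-1, then (j=1), then res=1, then returns -2; compute2: tmp=1, then cur=2, then (((-cur) + (cur * b)) == (8 + -1)) is false, then (abs((a - 8)) == (4 + cur)) is false, then b=2, then res=1, then (i=0), then res=-1, then (j=0), then res=1, then (j=1), then res=1, then (i=1), then res=-1, then (j=0), then res=1, then (j=1), then res=1, then (i=2), then res=-1, then (j=0), then res=1, then (j=1), then res=1, then (i=3), then res=-1, then (j=0), then res=1, then (j=1), then res=1, then returns -2; agreement on -2.
Across all 160 domain points the two functions coincide.
verdict: equivalent


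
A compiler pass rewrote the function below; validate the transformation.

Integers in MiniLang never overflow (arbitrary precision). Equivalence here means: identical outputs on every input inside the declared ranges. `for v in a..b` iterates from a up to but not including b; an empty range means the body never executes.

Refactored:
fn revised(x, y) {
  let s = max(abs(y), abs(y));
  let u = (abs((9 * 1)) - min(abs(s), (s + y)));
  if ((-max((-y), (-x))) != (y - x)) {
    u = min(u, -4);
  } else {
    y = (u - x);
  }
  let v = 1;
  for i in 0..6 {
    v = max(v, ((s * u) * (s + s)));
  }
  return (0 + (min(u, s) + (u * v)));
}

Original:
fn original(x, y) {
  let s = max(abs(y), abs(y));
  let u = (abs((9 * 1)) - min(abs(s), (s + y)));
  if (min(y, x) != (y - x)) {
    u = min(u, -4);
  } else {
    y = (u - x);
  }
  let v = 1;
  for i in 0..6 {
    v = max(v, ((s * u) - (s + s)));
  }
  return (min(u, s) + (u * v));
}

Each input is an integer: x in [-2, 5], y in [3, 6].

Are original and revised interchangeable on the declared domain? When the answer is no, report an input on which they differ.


Not equivalent: x=2, y=4 separates them (64 vs 804).
original: s := 4 | u := 5 | (min(y, x) != (y - x)): false | y := 3 | v := 1 | iter i=0: | v := 12 | iter i=1: | v := 12 | iter i=2: | v := 12 | iter i=3: | v := 12 | iter i=4: | v := 12 | iter i=5: | v := 12 | result 64
revised: s := 4 | u := 5 | ((-max((-y), (-x))) != (y - x)): false | y := 3 | v := 1 | iter i=0: | v := 160 | iter i=1: | v := 160 | iter i=2: | v := 160 | iter i=3: | v := 160 | iter i=4: | v := 160 | iter i=5: | v := 160 | result 804
verdict: not equivalent; witness: x=2, y=4


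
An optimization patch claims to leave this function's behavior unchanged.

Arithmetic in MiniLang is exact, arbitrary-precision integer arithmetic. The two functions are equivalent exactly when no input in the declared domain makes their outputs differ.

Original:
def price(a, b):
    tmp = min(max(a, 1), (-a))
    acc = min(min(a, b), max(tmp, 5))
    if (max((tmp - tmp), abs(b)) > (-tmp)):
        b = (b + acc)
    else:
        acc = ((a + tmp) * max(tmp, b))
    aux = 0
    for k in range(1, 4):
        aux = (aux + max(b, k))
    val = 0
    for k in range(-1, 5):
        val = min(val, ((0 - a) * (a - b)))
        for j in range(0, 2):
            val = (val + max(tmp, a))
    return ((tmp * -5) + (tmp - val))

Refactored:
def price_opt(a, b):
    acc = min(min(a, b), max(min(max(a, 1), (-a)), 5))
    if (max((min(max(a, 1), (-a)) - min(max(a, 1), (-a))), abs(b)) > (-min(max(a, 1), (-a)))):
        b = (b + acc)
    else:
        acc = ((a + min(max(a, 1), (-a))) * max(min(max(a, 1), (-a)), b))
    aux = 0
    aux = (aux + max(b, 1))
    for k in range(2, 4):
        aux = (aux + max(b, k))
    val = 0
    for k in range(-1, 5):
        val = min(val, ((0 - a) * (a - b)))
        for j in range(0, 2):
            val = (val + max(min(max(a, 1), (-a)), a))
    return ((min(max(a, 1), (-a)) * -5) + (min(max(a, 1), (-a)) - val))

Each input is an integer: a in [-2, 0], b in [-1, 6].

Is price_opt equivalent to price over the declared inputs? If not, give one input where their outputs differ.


This is a faithful refactor — local variable names differ, and min/max/abs usage differs, and loop structure differs, and constant usage differs, and arithmetic usage differs, but the computed results match everywhere.
As a probe, take a=-2, b=-1: price runs tmp=1, then acc=-2, then (max((tmp - tmp), abs(b)) > (-tmp)) is true, then b=-3, then aux=0, then (k=1), then aux=1, then (k=2), then aux=3, then (k=3), then aux=6, then val=0, then (k=-1), then val=0, then (j=0), then val=1, then (j=1), then val=2, then (k=0), then val=2, then (j=0), then val=3, then (j=1), then val=4, then (k=1), then val=2, then (j=0), then val=3, then (j=1), then val=4, then (k=2), then val=2, then (j=0), then val=3, then (j=1), then val=4, then (k=3), then val=2, then (j=0), then val=3, then (j=1), then val=4, then (k=4), then val=2, then (j=0), then val=3, then (j=1), then val=4, then returns -8; price_opt runs acc=-2, then (max((min(max(a, 1), (-a)) - min(max(a, 1), (-a))), abs(b)) > (-min(max(a, 1), (-a)))) is true, then b=-3, then aux=0, then aux=1, then (k=2), then aux=3, then (k=3), then aux=6, then val=0, then (k=-1), then val=0, then (j=0), then val=1, then (j=1), then val=2, then (k=0), then val=2, then (j=0), then val=3, then (j=1), then val=4, then (k=1), then val=2, then (j=0), then val=3, then (j=1), then val=4, then (k=2), then val=2, then (j=0), then val=3, then (j=1), then val=4, then (k=3), then val=2, then (j=0), then val=3, then (j=1), then val=4, then (k=4), then val=2, then (j=0), then val=3, then (j=1), then val=4, then returns -8; both end at -8.
Checked all 24 inputs in the declared domain: the outputs agree on every one.
verdict: equivalent


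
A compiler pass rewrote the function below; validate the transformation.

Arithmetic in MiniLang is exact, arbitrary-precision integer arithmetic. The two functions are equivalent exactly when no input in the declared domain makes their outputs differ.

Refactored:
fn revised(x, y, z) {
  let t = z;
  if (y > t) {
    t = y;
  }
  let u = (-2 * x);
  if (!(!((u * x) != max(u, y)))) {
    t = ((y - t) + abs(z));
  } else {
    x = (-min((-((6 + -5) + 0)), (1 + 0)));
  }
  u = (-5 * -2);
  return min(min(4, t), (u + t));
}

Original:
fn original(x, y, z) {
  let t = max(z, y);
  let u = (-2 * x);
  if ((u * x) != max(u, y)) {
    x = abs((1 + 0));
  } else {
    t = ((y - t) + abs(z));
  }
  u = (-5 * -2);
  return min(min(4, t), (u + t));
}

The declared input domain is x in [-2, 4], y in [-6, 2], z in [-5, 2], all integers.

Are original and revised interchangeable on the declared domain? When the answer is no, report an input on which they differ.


Run the pair on x=-2, y=-6, z=-5.
original: t = -5; u = 4; ((u * x) != max(u, y)) -> true; x = 1; u = 10; return -5
revised: t = -5; (y > t) -> false; u = 4; (!(!((u * x) != max(u, y)))) -> true; t = 4; u = 10; return 4
-5 against 4: the behavior changed.
verdict: not equivalent; witness: x=-2, y=-6, z=-5


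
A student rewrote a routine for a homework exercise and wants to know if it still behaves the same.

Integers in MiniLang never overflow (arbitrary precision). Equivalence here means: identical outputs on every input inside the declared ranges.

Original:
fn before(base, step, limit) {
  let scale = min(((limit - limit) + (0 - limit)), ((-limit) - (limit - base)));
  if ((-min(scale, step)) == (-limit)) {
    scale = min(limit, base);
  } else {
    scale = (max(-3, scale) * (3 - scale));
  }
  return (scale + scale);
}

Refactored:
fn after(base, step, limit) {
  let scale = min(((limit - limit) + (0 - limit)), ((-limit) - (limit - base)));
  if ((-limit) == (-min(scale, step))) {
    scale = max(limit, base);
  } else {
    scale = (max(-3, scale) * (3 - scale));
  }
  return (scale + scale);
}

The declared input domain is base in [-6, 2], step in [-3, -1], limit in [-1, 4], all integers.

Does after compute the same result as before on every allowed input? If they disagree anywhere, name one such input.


On input base=-3, step=-1, limit=-1, before returns -6 while after returns -2.
verdict: not equivalent; witness: base=-3, step=-1, limit=-1


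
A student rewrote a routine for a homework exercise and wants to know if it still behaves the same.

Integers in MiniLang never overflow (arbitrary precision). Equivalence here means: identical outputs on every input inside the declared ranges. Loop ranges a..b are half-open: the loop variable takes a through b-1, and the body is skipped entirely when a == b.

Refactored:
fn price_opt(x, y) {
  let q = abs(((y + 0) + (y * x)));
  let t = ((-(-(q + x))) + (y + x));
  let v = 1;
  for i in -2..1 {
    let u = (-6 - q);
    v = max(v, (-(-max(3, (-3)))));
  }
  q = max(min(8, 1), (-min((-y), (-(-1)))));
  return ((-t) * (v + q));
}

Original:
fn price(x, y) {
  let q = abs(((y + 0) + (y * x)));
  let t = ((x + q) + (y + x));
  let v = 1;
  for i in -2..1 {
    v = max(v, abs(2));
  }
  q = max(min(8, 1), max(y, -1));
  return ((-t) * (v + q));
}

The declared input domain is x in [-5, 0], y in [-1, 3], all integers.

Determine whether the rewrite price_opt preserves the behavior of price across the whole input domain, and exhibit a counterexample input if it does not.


Run the pair on x=-5, y=-1.
price: q=4, then t=-7, then v=1, then (i=-2), then v=2, then (i=-1), then v=2, then (i=0), then v=2, then q=1, then returns 21
price_opt: q=4, then t=-7, then v=1, then (i=-2), then u=-10, then v=3, then (i=-1), then u=-10, then v=3, then (i=0), then u=-10, then v=3, then q=1, then returns 28
21 and 28 differ, so these are not the same function on this domain.
verdict: not equivalent; witness: x=-5, y=-1


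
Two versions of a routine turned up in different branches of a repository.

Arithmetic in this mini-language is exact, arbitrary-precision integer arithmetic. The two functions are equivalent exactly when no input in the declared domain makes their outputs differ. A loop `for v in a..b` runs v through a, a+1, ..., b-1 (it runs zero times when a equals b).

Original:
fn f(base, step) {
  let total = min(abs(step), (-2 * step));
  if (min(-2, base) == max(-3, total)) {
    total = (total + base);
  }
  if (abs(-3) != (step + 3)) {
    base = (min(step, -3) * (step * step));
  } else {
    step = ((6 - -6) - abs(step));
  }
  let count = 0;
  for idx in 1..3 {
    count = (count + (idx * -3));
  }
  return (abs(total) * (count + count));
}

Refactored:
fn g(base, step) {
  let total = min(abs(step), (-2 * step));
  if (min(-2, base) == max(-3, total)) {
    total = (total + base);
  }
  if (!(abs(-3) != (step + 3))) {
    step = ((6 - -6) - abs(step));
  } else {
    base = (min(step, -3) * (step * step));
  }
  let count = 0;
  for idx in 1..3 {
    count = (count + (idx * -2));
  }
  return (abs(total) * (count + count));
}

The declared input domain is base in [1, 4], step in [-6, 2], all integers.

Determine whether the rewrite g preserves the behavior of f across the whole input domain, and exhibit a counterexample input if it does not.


base=1, step=-6 yields -108 from f but -72 from g.
verdict: not equivalent; witness: base=1, step=-6


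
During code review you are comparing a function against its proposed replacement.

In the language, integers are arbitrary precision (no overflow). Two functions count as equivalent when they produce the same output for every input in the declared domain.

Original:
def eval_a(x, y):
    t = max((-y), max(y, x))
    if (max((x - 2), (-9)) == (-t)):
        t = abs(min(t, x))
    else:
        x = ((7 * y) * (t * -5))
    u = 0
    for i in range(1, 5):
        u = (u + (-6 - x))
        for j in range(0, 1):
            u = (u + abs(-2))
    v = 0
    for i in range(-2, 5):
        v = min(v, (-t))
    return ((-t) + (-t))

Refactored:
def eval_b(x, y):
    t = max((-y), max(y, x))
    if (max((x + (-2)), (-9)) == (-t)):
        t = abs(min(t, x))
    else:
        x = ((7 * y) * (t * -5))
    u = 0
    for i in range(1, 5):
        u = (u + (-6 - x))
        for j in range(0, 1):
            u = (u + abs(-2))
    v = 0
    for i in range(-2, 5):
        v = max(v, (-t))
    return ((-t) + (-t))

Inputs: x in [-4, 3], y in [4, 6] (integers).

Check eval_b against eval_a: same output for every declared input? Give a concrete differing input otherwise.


Equivalent. The suspicious edit (`min(v, (-t))` became `max(v, (-t))`) never changes the result for any input inside the declared domain.
Across all 24 domain points the two functions coincide.
Spot check at x=-4, y=6 — eval_a: t=6, then (max((x - 2), (-9)) == (-t)) is true, then t=4, then u=0, then (i=1), then u=-2, then (j=0), then u=0, then (i=2), then u=-2, then (j=0), then u=0, then (i=3), then u=-2, then (j=0), then u=0, then (i=4), then u=-2, then (j=0), then u=0, then v=0, then (i=-2), then v=-4, then (i=-1), then v=-4, then (i=0), then v=-4, then (i=1), then v=-4, then (i=2), then v=-4, then (i=3), then v=-4, then (i=4), then v=-4, then returns -8. eval_b: t=6, then (max((x + (-2)), (-9)) == (-t)) is true, then t=4, then u=0, then (i=1), then u=-2, then (j=0), then u=0, then (i=2), then u=-2, then (j=0), then u=0, then (i=3), then u=-2, then (j=0), then u=0, then (i=4), then u=-2, then (j=0), then u=0, then v=0, then (i=-2), then v=0, then (i=-1), then v=0, then (i=0), then v=0, then (i=1), then v=0, then (i=2), then v=0, then (i=3), then v=0, then (i=4), then v=0, then returns -8. Both give -8.
verdict: equivalent


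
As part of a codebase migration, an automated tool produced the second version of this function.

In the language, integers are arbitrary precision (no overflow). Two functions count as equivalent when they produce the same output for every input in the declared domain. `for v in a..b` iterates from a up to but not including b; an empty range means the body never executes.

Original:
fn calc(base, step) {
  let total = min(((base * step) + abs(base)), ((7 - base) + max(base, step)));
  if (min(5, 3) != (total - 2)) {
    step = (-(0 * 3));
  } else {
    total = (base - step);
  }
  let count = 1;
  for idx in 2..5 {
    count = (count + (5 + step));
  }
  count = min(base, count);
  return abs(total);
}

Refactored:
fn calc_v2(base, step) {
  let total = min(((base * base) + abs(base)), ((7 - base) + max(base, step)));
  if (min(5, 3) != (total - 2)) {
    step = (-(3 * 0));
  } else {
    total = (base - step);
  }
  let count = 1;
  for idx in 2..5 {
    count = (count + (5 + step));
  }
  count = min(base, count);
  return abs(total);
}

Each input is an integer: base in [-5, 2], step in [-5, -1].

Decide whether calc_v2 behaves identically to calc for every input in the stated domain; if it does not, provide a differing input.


Consider the input base=-5, step=-1.
calc: total becomes 10; next (min(5, 3) != (total - 2)) evaluates to true; next step becomes 0; next count becomes 1; next at idx=2:; next count becomes 6; next at idx=3:; next count becomes 11; next at idx=4:; next count becomes 16; next count becomes -5; next final value 10
calc_v2: total becomes 11; next (min(5, 3) != (total - 2)) evaluates to true; next step becomes 0; next count becomes 1; next at idx=2:; next count becomes 6; next at idx=3:; next count becomes 11; next at idx=4:; next count becomes 16; next count becomes -5; next final value 11
10 and 11 differ, so these are not the same function on this domain.
verdict: not equivalent; witness: base=-5, step=-1


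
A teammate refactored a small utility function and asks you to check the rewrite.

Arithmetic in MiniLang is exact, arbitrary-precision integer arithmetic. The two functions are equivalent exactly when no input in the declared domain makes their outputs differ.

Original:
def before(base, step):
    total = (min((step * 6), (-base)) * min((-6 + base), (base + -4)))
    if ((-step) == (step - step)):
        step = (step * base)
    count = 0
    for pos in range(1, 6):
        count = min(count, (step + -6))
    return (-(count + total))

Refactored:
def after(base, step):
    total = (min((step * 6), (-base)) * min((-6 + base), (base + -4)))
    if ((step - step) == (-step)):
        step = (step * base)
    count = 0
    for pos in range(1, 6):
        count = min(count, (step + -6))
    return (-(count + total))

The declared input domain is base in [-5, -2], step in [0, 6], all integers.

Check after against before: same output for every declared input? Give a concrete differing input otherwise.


Differences: same computation, different form — yet all 28 inputs agree.
verdict: equivalent


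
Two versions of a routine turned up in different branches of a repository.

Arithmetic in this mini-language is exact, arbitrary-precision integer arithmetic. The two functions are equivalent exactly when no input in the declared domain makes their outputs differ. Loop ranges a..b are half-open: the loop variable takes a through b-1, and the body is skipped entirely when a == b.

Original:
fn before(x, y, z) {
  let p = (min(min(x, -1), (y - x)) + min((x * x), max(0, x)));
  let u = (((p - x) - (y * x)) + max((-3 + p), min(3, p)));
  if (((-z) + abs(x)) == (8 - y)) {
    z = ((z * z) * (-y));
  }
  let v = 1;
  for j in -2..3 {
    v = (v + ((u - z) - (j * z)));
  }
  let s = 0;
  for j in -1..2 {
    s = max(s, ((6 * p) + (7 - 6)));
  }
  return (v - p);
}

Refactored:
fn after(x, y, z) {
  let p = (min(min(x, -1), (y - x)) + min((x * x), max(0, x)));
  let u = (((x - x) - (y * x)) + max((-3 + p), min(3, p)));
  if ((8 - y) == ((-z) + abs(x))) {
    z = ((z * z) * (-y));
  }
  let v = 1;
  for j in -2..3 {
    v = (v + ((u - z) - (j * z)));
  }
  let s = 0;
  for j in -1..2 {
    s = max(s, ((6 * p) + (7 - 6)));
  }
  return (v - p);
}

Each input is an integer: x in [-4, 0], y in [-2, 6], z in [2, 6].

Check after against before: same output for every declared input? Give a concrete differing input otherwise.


There is a counterexample at x=0, y=-2, z=2: -27 on one side, -17 on the other.
before: p=-2, then u=-4, then (((-z) + abs(x)) == (8 - y)) is false, then v=1, then (j=-2), then v=-1, then (j=-1), then v=-5, then (j=0), then v=-11, then (j=1), then v=-19, then (j=2), then v=-29, then s=0, then (j=-1), then s=0, then (j=0), then s=0, then (j=1), then s=0, then returns -27
after: p=-2, then u=-2, then ((8 - y) == ((-z) + abs(x))) is false, then v=1, then (j=-2), then v=1, then (j=-1), then v=-1, then (j=0), then v=-5, then (j=1), then v=-11, then (j=2), then v=-19, then s=0, then (j=-1), then s=0, then (j=0), then s=0, then (j=1), then s=0, then returns -17
verdict: not equivalent; witness: x=0, y=-2, z=2


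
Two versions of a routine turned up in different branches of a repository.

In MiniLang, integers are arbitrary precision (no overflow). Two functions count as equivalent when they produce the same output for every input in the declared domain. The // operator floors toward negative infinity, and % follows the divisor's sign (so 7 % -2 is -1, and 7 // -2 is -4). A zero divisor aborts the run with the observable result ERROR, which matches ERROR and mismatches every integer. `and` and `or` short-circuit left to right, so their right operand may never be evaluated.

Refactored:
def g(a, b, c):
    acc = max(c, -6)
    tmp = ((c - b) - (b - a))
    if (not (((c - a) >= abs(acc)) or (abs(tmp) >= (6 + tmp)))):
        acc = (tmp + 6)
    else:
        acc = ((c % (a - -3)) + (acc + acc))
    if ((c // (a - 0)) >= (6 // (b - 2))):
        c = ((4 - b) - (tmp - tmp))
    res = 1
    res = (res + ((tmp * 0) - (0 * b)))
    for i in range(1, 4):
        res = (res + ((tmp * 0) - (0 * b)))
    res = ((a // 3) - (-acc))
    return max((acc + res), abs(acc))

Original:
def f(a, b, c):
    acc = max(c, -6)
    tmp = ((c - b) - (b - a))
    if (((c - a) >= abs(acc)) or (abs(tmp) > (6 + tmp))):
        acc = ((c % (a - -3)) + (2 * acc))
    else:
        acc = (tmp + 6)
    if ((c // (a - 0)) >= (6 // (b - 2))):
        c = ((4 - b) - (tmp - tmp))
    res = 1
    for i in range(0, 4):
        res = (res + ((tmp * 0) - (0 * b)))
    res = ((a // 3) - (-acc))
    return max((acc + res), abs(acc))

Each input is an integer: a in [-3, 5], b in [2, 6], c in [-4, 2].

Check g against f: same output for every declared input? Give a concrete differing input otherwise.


Input a=1, b=3, c=2: 6 from f versus 12 from g.
verdict: not equivalent; witness: a=1, b=3, c=2


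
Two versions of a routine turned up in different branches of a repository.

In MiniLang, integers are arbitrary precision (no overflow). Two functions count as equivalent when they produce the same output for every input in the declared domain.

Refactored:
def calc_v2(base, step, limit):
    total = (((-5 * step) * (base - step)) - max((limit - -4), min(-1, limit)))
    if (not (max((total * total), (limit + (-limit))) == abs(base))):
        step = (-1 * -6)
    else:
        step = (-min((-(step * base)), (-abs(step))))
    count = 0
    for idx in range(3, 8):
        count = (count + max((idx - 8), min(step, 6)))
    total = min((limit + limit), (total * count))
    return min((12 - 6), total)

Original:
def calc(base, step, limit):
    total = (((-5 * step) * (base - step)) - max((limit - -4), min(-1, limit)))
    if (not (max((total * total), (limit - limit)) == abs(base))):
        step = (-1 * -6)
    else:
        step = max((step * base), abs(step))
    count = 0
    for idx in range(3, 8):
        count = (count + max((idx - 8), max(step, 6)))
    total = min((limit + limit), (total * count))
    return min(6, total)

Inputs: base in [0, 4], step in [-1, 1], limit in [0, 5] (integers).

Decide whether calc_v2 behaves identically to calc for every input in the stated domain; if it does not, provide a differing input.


Not equivalent: base=1, step=-1, limit=5 separates them (6 vs 5).
calc: total becomes 1; next (not (max((total * total), (limit - limit)) == abs(base))) evaluates to false; next step becomes 1; next count becomes 0; next at idx=3:; next count becomes 6; next at idx=4:; next count becomes 12; next at idx=5:; next count becomes 18; next at idx=6:; next count becomes 24; next at idx=7:; next count becomes 30; next total becomes 10; next final value 6
calc_v2: total becomes 1; next (not (max((total * total), (limit + (-limit))) == abs(base))) evaluates to false; next step becomes 1; next count becomes 0; next at idx=3:; next count becomes 1; next at idx=4:; next count becomes 2; next at idx=5:; next count becomes 3; next at idx=6:; next count becomes 4; next at idx=7:; next count becomes 5; next total becomes 5; next final value 5
verdict: not equivalent; witness: base=1, step=-1, limit=5
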